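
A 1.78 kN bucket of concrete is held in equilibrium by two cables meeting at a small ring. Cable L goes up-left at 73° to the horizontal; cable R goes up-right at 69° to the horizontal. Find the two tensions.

T_L = 1.036 kN, T_R = 0.8453 kN

ΣF_x = 0: −T_L·cos73° + T_R·cos69° = 0 → T_R = 0.815842·T_L.
ΣF_y = 0: T_L·sin73° + T_R·sin69° = 1.78.
Substitute: T_L·(0.956305 + 0.815842·0.93358) = 1.78 → T_L = 1.03611 ≈ 1.036 kN.
Then T_R = 0.815842 × 1.03611 = 0.8453 kN.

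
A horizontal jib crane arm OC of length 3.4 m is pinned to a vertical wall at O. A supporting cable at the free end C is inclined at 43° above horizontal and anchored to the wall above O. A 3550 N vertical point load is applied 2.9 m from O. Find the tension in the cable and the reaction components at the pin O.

ΣM about O: T·sin43°·3.4 − 3550·2.9 = 0 → T = 10295/(3.4·0.681998) = 4439.81 ≈ 4440 N.
ΣF_x = 0: O_x − T·cos43° = 0 → O_x = 4439.81 × 0.731354 = 3247 N.
ΣF_y = 0: O_y + T·sin43° − 3550 = 0 → O_y = 3550 − 4439.81 × 0.681998 = 522.1 N.

T = 4440 N, O_x = 3247 N, O_y = 522.1 N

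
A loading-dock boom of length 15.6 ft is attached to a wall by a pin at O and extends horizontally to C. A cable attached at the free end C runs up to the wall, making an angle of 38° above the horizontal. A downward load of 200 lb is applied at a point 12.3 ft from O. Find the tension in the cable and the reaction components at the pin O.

T = 256.1 lb, O_x = 201.8 lb, O_y = 42.31 lb

ΣM about O: T·sin38°·15.6 − 200·12.3 = 0 → T = 2460/(15.6·0.615661) = 256.135 ≈ 256.1 lb.
ΣF_x = 0: O_x − T·cos38° = 0 → O_x = 256.135 × 0.788011 = 201.8 lb.
ΣF_y = 0: O_y + T·sin38° − 200 = 0 → O_y = 200 − 256.135 × 0.615661 = 42.31 lb.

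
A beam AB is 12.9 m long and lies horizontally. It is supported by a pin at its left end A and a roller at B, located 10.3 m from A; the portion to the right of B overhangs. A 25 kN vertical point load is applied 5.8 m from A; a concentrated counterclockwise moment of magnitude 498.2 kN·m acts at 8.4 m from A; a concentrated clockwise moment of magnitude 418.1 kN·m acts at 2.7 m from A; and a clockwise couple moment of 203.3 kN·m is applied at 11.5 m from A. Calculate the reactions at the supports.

A_x = 0, A_y = -1.039 kN, B_y = 26.04 kN

Moments about A: B_y·10.3 − 25·5.8 + 498.2 − 418.1 − 203.3 = 0 → B_y = 268.2/10.3 = 26.0388 ≈ 26.04 kN.
ΣF_y = 0: A_y + 26.0388 − 25 = 0 → A_y = -1.039 kN.
ΣF_x = 0: no horizontal applied forces, so A_x = 0.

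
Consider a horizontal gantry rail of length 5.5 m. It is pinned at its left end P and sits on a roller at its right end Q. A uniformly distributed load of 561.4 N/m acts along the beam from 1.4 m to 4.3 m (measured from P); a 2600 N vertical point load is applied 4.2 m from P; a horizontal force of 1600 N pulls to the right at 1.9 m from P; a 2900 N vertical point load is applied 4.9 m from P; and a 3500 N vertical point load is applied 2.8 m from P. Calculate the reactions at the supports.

Resultant of the distributed load: 561.4 × 2.9 = 1628.06 N at 2.85 m from P.
Taking moments about P: Q_y·5.5 − (561.4·2.9)·2.85 − 2600·4.2 − 2900·4.9 − 3500·2.8 = 0 → Q_y = 39569.971/5.5 = 7194.54 ≈ 7195 N.
ΣF_y = 0: P_y + 7194.54 − 561.4·2.9 − 2600 − 2900 − 3500 = 0 → P_y = 3434 N.
ΣF_x = 0: P_x + 1600 = 0 → P_x = -1600 N.

P_x = -1600 N, P_y = 3434 N, Q_y = 7195 N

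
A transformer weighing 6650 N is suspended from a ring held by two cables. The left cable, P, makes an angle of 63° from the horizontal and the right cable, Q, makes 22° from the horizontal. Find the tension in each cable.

ΣF_x = 0: −T_P·cos63° + T_Q·cos22° = 0 → T_Q = 0.489645·T_P.
ΣF_y = 0: T_P·sin63° + T_Q·sin22° = 6650.
Substitute: T_P·(0.891007 + 0.489645·0.374607) = 6650 → T_P = 6189.32 ≈ 6189 N.
Then T_Q = 0.489645 × 6189.32 = 3031 N.

T_P = 6189 N, T_Q = 3031 N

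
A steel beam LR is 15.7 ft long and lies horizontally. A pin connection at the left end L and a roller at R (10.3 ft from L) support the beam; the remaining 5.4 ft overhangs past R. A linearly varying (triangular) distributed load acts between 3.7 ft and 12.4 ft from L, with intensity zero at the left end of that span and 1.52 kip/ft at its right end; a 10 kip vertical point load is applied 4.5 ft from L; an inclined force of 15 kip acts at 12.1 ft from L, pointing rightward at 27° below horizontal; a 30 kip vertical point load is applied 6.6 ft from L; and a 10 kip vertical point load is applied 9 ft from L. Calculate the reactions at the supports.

L_x = -13.37 kip, L_y = 16.99 kip, R_y = 46.43 kip

Resultant of the triangular load: ½ × 1.52 × 8.7 = 6.612 kip, acting at 9.5 ft from L (one-third of the span from the peak).
Moments about L: R_y·10.3 − (½·1.52·8.7)·9.5 − 10·4.5 − 15·sin27°·12.1 − 30·6.6 − 10·9 = 0 → R_y = 478.213/10.3 = 46.4284 ≈ 46.43 kip.
ΣF_y = 0: L_y + 46.4284 − ½·1.52·8.7 − 10 − 15·sin27° − 30 − 10 = 0 → L_y = 16.99 kip.
ΣF_x = 0: L_x + 15·cos27° = 0 → L_x = -13.37 kip.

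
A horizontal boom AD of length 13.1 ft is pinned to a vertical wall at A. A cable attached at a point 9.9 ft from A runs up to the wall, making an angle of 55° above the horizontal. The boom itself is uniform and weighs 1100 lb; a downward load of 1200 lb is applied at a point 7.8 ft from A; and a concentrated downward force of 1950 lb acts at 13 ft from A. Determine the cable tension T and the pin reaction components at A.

T = 5169 lb, A_x = 2965 lb, A_y = 16.16 lb

ΣM about A: T·sin55°·9.9 − 1100·6.55 − 1200·7.8 − 1950·13 = 0 → T = 41915/(9.9·0.819152) = 5168.56 ≈ 5169 lb.
ΣF_x = 0: A_x − T·cos55° = 0 → A_x = 5168.56 × 0.573576 = 2965 lb.
ΣF_y = 0: A_y + T·sin55° − 1100 − 1200 − 1950 = 0 → A_y = 4250 − 5168.56 × 0.819152 = 16.16 lb.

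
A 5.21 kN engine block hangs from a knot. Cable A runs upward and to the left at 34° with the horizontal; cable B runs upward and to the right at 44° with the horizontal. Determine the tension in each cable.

ΣF_x = 0: −T_A·cos34° + T_B·cos44° = 0 → T_B = 1.1525·T_A.
ΣF_y = 0: T_A·sin34° + T_B·sin44° = 5.21.
Substitute: T_A·(0.559193 + 1.1525·0.694658) = 5.21 → T_A = 3.83148 ≈ 3.831 kN.
Then T_B = 1.1525 × 3.83148 = 4.416 kN.

T_A = 3.831 kN, T_B = 4.416 kN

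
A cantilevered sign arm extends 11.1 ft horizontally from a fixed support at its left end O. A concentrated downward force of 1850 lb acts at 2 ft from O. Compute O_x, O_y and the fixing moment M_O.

ΣF_x = 0: O_x = 0.
ΣF_y = 0: O_y − 1850 = 0 → O_y = 1850 lb.
ΣM about O: M_O − 1850·2 = 0 → M_O = 3700 lb·ft.

O_x = 0, O_y = 1850 lb, M_O = 3700 lb·ft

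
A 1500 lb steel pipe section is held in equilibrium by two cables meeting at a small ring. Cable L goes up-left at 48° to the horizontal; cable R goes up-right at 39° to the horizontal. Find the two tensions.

T_L = 1167 lb, T_R = 1005 lb

ΣF_x = 0: −T_L·cos48° + T_R·cos39° = 0 → T_R = 0.86101·T_L.
ΣF_y = 0: T_L·sin48° + T_R·sin39° = 1500.
Substitute: T_L·(0.743145 + 0.86101·0.62932) = 1500 → T_L = 1167.32 ≈ 1167 lb.
Then T_R = 0.86101 × 1167.32 = 1005 lb.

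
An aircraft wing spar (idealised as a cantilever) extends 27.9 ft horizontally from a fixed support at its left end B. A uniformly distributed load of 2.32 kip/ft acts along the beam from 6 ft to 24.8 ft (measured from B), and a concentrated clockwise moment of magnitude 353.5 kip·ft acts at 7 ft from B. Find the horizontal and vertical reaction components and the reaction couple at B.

Resultant of the distributed load: 2.32 × 18.8 = 43.616 kip at 15.4 ft from B.
ΣF_x = 0: B_x = 0.
ΣF_y = 0: B_y − 2.32·18.8 = 0 → B_y = 43.62 kip.
ΣM about B: M_B − (2.32·18.8)·15.4 − 353.5 = 0 → M_B = 1025 kip·ft.

B_x = 0, B_y = 43.62 kip, M_B = 1025 kip·ft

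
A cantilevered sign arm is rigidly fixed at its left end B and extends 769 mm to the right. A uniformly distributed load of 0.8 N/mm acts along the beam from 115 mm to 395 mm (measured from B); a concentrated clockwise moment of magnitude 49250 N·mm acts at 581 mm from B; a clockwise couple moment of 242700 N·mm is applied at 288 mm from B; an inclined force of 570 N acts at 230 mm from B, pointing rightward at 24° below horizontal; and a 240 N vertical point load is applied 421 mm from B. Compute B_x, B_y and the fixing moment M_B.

B_x = -520.7 N, B_y = 695.8 N, M_B = 503400 N·mm

Resultant of the distributed load: 0.8 × 280 = 224 N at 255 mm from B.
ΣF_x = 0: B_x + 570·cos24° = 0 → B_x = -520.7 N.
ΣF_y = 0: B_y − 0.8·280 − 570·sin24° − 240 = 0 → B_y = 695.8 N.
ΣM about B: M_B − (0.8·280)·255 − 49250 − 242700 − 570·sin24°·230 − 240·421 = 0 → M_B = 503400 N·mm.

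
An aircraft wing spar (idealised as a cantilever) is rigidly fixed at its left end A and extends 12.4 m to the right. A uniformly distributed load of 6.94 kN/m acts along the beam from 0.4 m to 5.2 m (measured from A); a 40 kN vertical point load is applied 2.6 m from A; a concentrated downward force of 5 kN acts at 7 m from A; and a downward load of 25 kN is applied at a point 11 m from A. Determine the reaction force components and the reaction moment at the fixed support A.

Resultant of the distributed load: 6.94 × 4.8 = 33.312 kN at 2.8 m from A.
ΣF_x = 0: A_x = 0.
ΣF_y = 0: A_y − 6.94·4.8 − 40 − 5 − 25 = 0 → A_y = 103.3 kN.
ΣM about A: M_A − (6.94·4.8)·2.8 − 40·2.6 − 5·7 − 25·11 = 0 → M_A = 507.3 kN·m.

A_x = 0, A_y = 103.3 kN, M_A = 507.3 kN·m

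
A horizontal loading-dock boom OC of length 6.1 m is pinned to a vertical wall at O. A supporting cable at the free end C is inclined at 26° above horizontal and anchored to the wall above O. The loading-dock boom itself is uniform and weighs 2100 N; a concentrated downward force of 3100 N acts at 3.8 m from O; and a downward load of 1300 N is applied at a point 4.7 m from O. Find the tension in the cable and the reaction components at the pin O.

ΣM about O: T·sin26°·6.1 − 2100·3.05 − 3100·3.8 − 1300·4.7 = 0 → T = 24295/(6.1·0.438371) = 9085.43 ≈ 9085 N.
ΣF_x = 0: O_x − T·cos26° = 0 → O_x = 9085.43 × 0.898794 = 8166 N.
ΣF_y = 0: O_y + T·sin26° − 2100 − 3100 − 1300 = 0 → O_y = 6500 − 9085.43 × 0.438371 = 2517 N.

T = 9085 N, O_x = 8166 N, O_y = 2517 N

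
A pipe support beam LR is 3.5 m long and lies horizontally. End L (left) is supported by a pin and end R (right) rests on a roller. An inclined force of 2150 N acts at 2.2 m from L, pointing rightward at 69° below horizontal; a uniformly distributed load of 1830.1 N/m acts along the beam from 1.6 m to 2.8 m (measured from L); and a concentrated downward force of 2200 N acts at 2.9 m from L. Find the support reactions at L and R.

L_x = -770.5 N, L_y = 1938 N, R_y = 4465 N

Resultant of the distributed load: 1830.1 × 1.2 = 2196.12 N at 2.2 m from L.
Moments about L: R_y·3.5 − 2150·sin69°·2.2 − (1830.1·1.2)·2.2 − 2200·2.9 = 0 → R_y = 15627.3/3.5 = 4464.94 ≈ 4465 N.
ΣF_y = 0: L_y + 4464.94 − 2150·sin69° − 1830.1·1.2 − 2200 = 0 → L_y = 1938 N.
ΣF_x = 0: L_x + 2150·cos69° = 0 → L_x = -770.5 N.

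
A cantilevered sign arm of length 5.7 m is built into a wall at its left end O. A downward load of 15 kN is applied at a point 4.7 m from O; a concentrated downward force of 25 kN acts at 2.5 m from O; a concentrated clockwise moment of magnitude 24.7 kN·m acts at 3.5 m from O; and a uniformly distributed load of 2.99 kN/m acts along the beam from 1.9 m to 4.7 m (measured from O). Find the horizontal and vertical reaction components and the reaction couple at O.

O_x = 0, O_y = 48.37 kN, M_O = 185.3 kN·m

Resultant of the distributed load: 2.99 × 2.8 = 8.372 kN at 3.3 m from O.
ΣF_x = 0: O_x = 0.
ΣF_y = 0: O_y − 15 − 25 − 2.99·2.8 = 0 → O_y = 48.37 kN.
ΣM about O: M_O − 15·4.7 − 25·2.5 − 24.7 − (2.99·2.8)·3.3 = 0 → M_O = 185.3 kN·m.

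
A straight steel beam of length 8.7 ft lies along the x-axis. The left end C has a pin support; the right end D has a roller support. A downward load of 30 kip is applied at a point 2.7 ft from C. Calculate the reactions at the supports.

Moments about C: D_y·8.7 − 30·2.7 = 0 → D_y = 81/8.7 = 9.31034 ≈ 9.310 kip.
ΣF_y = 0: C_y + 9.31034 − 30 = 0 → C_y = 20.69 kip.
ΣF_x = 0: no horizontal applied forces, so C_x = 0.

C_x = 0, C_y = 20.69 kip, D_y = 9.310 kip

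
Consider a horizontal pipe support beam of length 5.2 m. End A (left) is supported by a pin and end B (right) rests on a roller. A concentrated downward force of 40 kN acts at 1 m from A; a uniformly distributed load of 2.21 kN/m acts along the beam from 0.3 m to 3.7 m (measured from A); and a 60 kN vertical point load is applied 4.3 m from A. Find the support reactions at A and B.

A_x = 0, A_y = 47.32 kN, B_y = 60.20 kN

Resultant of the distributed load: 2.21 × 3.4 = 7.514 kN at 2 m from A.
Taking moments about A: B_y·5.2 − 40·1 − (2.21·3.4)·2 − 60·4.3 = 0 → B_y = 313.028/5.2 = 60.1977 ≈ 60.20 kN.
ΣF_y = 0: A_y + 60.1977 − 40 − 2.21·3.4 − 60 = 0 → A_y = 47.32 kN.
ΣF_x = 0: no horizontal applied forces, so A_x = 0.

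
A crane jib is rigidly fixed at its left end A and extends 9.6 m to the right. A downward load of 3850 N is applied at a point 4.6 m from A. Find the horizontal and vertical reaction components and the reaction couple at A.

A_x = 0, A_y = 3850 N, M_A = 17710 N·m

ΣF_x = 0: A_x = 0.
ΣF_y = 0: A_y − 3850 = 0 → A_y = 3850 N.
ΣM about A: M_A − 3850·4.6 = 0 → M_A = 17710 N·m.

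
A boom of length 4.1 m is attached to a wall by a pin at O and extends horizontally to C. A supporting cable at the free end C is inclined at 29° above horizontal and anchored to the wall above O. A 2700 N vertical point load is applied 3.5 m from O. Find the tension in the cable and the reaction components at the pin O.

T = 4754 N, O_x = 4158 N, O_y = 395.1 N

ΣM about O: T·sin29°·4.1 − 2700·3.5 = 0 → T = 9450/(4.1·0.48481) = 4754.19 ≈ 4754 N.
ΣF_x = 0: O_x − T·cos29° = 0 → O_x = 4754.19 × 0.87462 = 4158 N.
ΣF_y = 0: O_y + T·sin29° − 2700 = 0 → O_y = 2700 − 4754.19 × 0.48481 = 395.1 N.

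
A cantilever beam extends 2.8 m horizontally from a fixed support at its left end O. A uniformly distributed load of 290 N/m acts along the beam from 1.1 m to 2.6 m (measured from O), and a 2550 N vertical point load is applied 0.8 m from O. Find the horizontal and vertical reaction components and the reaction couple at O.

O_x = 0, O_y = 2985 N, M_O = 2845 N·m

Resultant of the distributed load: 290 × 1.5 = 435 N at 1.85 m from O.
ΣF_x = 0: O_x = 0.
ΣF_y = 0: O_y − 290·1.5 − 2550 = 0 → O_y = 2985 N.
ΣM about O: M_O − (290·1.5)·1.85 − 2550·0.8 = 0 → M_O = 2845 N·m.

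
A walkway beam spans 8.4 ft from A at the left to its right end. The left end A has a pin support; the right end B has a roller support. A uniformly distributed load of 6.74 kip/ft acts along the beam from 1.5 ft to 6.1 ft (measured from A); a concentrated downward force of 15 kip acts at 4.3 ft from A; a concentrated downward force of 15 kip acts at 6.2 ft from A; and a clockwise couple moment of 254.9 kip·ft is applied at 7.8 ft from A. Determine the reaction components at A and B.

Resultant of the distributed load: 6.74 × 4.6 = 31.004 kip at 3.8 ft from A.
Taking moments about A: B_y·8.4 − (6.74·4.6)·3.8 − 15·4.3 − 15·6.2 − 254.9 = 0 → B_y = 530.2152/8.4 = 63.1209 ≈ 63.12 kip.
ΣF_y = 0: A_y + 63.1209 − 6.74·4.6 − 15 − 15 = 0 → A_y = -2.117 kip.
ΣF_x = 0: no horizontal applied forces, so A_x = 0.

A_x = 0, A_y = -2.117 kip, B_y = 63.12 kip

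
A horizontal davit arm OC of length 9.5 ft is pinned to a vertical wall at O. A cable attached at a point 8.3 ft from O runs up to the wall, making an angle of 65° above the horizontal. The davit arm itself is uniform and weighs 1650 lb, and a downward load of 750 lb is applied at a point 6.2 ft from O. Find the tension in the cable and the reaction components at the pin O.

ΣM about O: T·sin65°·8.3 − 1650·4.75 − 750·6.2 = 0 → T = 12487.5/(8.3·0.906308) = 1660.05 ≈ 1660 lb.
ΣF_x = 0: O_x − T·cos65° = 0 → O_x = 1660.05 × 0.422618 = 701.6 lb.
ΣF_y = 0: O_y + T·sin65° − 1650 − 750 = 0 → O_y = 2400 − 1660.05 × 0.906308 = 895.5 lb.

T = 1660 lb, O_x = 701.6 lb, O_y = 895.5 lb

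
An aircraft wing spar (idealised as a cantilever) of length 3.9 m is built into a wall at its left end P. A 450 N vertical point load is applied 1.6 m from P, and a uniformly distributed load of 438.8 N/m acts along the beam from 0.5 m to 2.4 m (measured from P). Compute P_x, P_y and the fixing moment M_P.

Resultant of the distributed load: 438.8 × 1.9 = 833.72 N at 1.45 m from P.
ΣF_x = 0: P_x = 0.
ΣF_y = 0: P_y − 450 − 438.8·1.9 = 0 → P_y = 1284 N.
ΣM about P: M_P − 450·1.6 − (438.8·1.9)·1.45 = 0 → M_P = 1929 N·m.

P_x = 0, P_y = 1284 N, M_P = 1929 N·m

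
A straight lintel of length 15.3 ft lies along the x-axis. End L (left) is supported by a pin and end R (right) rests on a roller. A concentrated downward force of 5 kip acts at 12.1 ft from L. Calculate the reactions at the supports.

ΣM about L: R_y·15.3 − 5·12.1 = 0 → R_y = 60.5/15.3 = 3.95425 ≈ 3.954 kip.
ΣF_y = 0: L_y + 3.95425 − 5 = 0 → L_y = 1.046 kip.
ΣF_x = 0: no horizontal applied forces, so L_x = 0.

L_x = 0, L_y = 1.046 kip, R_y = 3.954 kip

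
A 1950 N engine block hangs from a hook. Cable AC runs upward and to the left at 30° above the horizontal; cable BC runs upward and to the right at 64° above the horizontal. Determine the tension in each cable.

ΣF_x = 0: −T_AC·cos30° + T_BC·cos64° = 0 → T_BC = 1.97555·T_AC.
ΣF_y = 0: T_AC·sin30° + T_BC·sin64° = 1950.
Substitute: T_AC·(0.5 + 1.97555·0.898794) = 1950 → T_AC = 856.912 ≈ 856.9 N.
Then T_BC = 1.97555 × 856.912 = 1693 N.

T_AC = 856.9 N, T_BC = 1693 N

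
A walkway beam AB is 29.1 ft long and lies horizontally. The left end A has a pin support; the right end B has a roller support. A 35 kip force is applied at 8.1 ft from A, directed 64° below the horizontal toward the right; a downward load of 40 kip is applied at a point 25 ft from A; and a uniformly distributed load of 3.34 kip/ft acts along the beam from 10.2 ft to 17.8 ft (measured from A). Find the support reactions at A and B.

A_x = -15.34 kip, A_y = 41.51 kip, B_y = 55.33 kip

Resultant of the distributed load: 3.34 × 7.6 = 25.384 kip at 14 ft from A.
Taking moments about A: B_y·29.1 − 35·sin64°·8.1 − 40·25 − (3.34·7.6)·14 = 0 → B_y = 1610.18/29.1 = 55.3326 ≈ 55.33 kip.
ΣF_y = 0: A_y + 55.3326 − 35·sin64° − 40 − 3.34·7.6 = 0 → A_y = 41.51 kip.
ΣF_x = 0: A_x + 35·cos64° = 0 → A_x = -15.34 kip.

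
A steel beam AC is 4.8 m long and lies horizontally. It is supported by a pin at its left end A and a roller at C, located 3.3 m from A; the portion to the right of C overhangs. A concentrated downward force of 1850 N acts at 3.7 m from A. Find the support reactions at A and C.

ΣM about A: C_y·3.3 − 1850·3.7 = 0 → C_y = 6845/3.3 = 2074.24 ≈ 2074 N.
ΣF_y = 0: A_y + 2074.24 − 1850 = 0 → A_y = -224.2 N.
ΣF_x = 0: no horizontal applied forces, so A_x = 0.

A_x = 0, A_y = -224.2 N, C_y = 2074 N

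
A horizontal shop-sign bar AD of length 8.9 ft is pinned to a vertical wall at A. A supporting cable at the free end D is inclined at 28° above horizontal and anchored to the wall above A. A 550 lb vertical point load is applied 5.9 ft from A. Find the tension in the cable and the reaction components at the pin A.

ΣM about A: T·sin28°·8.9 − 550·5.9 = 0 → T = 3245/(8.9·0.469472) = 776.631 ≈ 776.6 lb.
ΣF_x = 0: A_x − T·cos28° = 0 → A_x = 776.631 × 0.882948 = 685.7 lb.
ΣF_y = 0: A_y + T·sin28° − 550 = 0 → A_y = 550 − 776.631 × 0.469472 = 185.4 lb.

T = 776.6 lb, A_x = 685.7 lb, A_y = 185.4 lb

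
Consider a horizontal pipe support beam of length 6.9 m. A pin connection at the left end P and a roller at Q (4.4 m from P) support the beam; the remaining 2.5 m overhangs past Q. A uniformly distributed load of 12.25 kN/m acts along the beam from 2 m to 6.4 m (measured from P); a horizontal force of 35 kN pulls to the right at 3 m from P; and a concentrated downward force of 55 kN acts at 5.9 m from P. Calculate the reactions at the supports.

Resultant of the distributed load: 12.25 × 4.4 = 53.9 kN at 4.2 m from P.
Taking moments about P: Q_y·4.4 − (12.25·4.4)·4.2 − 55·5.9 = 0 → Q_y = 550.88/4.4 = 125.2 kN.
ΣF_y = 0: P_y + 125.2 − 12.25·4.4 − 55 = 0 → P_y = -16.30 kN.
ΣF_x = 0: P_x + 35 = 0 → P_x = -35.00 kN.

P_x = -35.00 kN, P_y = -16.30 kN, Q_y = 125.2 kN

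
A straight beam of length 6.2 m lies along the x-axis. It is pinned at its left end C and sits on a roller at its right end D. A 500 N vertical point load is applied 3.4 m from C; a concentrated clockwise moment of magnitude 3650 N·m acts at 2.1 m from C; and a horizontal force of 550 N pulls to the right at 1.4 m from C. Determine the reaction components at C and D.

C_x = -550.0 N, C_y = -362.9 N, D_y = 862.9 N

ΣM about C: D_y·6.2 − 500·3.4 − 3650 = 0 → D_y = 5350/6.2 = 862.903 ≈ 862.9 N.
ΣF_y = 0: C_y + 862.903 − 500 = 0 → C_y = -362.9 N.
ΣF_x = 0: C_x + 550 = 0 → C_x = -550.0 N.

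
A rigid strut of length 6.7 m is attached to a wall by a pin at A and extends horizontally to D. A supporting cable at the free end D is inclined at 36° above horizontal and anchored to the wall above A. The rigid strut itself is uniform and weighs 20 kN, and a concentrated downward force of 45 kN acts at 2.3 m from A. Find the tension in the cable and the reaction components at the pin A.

T = 43.29 kN, A_x = 35.03 kN, A_y = 39.55 kN

ΣM about A: T·sin36°·6.7 − 20·3.35 − 45·2.3 = 0 → T = 170.5/(6.7·0.587785) = 43.2943 ≈ 43.29 kN.
ΣF_x = 0: A_x − T·cos36° = 0 → A_x = 43.2943 × 0.809017 = 35.03 kN.
ΣF_y = 0: A_y + T·sin36° − 20 − 45 = 0 → A_y = 65 − 43.2943 × 0.587785 = 39.55 kN.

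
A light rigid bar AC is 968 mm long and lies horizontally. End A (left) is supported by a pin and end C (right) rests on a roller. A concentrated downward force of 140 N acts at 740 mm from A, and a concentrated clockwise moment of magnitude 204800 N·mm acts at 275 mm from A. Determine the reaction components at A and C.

A_x = 0, A_y = -178.6 N, C_y = 318.6 N

ΣM about A: C_y·968 − 140·740 − 204800 = 0 → C_y = 308400/968 = 318.595 ≈ 318.6 N.
ΣF_y = 0: A_y + 318.595 − 140 = 0 → A_y = -178.6 N.
ΣF_x = 0: no horizontal applied forces, so A_x = 0.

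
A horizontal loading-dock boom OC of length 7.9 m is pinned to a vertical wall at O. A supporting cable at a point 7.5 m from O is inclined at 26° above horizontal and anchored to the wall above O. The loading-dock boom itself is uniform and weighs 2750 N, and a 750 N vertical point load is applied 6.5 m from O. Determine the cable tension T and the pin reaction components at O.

T = 4787 N, O_x = 4302 N, O_y = 1402 N

ΣM about O: T·sin26°·7.5 − 2750·3.95 − 750·6.5 = 0 → T = 15737.5/(7.5·0.438371) = 4786.66 ≈ 4787 N.
ΣF_x = 0: O_x − T·cos26° = 0 → O_x = 4786.66 × 0.898794 = 4302 N.
ΣF_y = 0: O_y + T·sin26° − 2750 − 750 = 0 → O_y = 3500 − 4786.66 × 0.438371 = 1402 N.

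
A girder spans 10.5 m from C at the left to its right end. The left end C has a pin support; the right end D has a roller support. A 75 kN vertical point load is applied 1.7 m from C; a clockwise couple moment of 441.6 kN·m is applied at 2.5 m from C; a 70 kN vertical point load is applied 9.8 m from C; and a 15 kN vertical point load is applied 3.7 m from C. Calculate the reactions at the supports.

ΣM about C: D_y·10.5 − 75·1.7 − 441.6 − 70·9.8 − 15·3.7 = 0 → D_y = 1310.6/10.5 = 124.819 ≈ 124.8 kN.
ΣF_y = 0: C_y + 124.819 − 75 − 70 − 15 = 0 → C_y = 35.18 kN.
ΣF_x = 0: no horizontal applied forces, so C_x = 0.

C_x = 0, C_y = 35.18 kN, D_y = 124.8 kN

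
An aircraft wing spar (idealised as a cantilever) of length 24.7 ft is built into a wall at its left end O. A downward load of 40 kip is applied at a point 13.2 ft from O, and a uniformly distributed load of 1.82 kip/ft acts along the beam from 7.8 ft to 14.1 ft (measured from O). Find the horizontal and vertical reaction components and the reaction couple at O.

O_x = 0, O_y = 51.47 kip, M_O = 653.6 kip·ft

Resultant of the distributed load: 1.82 × 6.3 = 11.466 kip at 10.95 ft from O.
ΣF_x = 0: O_x = 0.
ΣF_y = 0: O_y − 40 − 1.82·6.3 = 0 → O_y = 51.47 kip.
ΣM about O: M_O − 40·13.2 − (1.82·6.3)·10.95 = 0 → M_O = 653.6 kip·ft.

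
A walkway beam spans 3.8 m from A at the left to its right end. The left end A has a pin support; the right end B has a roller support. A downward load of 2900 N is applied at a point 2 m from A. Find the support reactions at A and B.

A_x = 0, A_y = 1374 N, B_y = 1526 N

Moments about A: B_y·3.8 − 2900·2 = 0 → B_y = 5800/3.8 = 1526.32 ≈ 1526 N.
ΣF_y = 0: A_y + 1526.32 − 2900 = 0 → A_y = 1374 N.
ΣF_x = 0: no horizontal applied forces, so A_x = 0.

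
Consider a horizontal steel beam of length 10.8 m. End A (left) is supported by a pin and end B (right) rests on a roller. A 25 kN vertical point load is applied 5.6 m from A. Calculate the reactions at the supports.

Taking moments about A: B_y·10.8 − 25·5.6 = 0 → B_y = 140/10.8 = 12.963 ≈ 12.96 kN.
ΣF_y = 0: A_y + 12.963 − 25 = 0 → A_y = 12.04 kN.
ΣF_x = 0: no horizontal applied forces, so A_x = 0.

A_x = 0, A_y = 12.04 kN, B_y = 12.96 kN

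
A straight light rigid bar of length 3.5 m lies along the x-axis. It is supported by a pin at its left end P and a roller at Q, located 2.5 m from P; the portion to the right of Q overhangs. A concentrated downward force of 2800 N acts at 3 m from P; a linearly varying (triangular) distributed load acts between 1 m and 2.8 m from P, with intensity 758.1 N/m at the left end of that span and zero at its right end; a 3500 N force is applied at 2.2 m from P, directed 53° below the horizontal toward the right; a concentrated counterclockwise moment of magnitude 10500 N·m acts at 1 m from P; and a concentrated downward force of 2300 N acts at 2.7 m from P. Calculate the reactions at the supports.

P_x = -2106 N, P_y = 4037 N, Q_y = 4540 N

Resultant of the triangular load: ½ × 758.1 × 1.8 = 682.29 N, acting at 1.6 m from P (one-third of the span from the peak).
ΣM about P: Q_y·2.5 − 2800·3 − (½·758.1·1.8)·1.6 − 3500·sin53°·2.2 + 10500 − 2300·2.7 = 0 → Q_y = 11351.2/2.5 = 4540.48 ≈ 4540 N.
ΣF_y = 0: P_y + 4540.48 − 2800 − ½·758.1·1.8 − 3500·sin53° − 2300 = 0 → P_y = 4037 N.
ΣF_x = 0: P_x + 3500·cos53° = 0 → P_x = -2106 N.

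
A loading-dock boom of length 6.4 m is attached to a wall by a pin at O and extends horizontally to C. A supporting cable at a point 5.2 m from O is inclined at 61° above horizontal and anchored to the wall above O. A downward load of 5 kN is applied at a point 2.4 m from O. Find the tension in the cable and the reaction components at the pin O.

ΣM about O: T·sin61°·5.2 − 5·2.4 = 0 → T = 12/(5.2·0.87462) = 2.63851 ≈ 2.639 kN.
ΣF_x = 0: O_x − T·cos61° = 0 → O_x = 2.63851 × 0.48481 = 1.279 kN.
ΣF_y = 0: O_y + T·sin61° − 5 = 0 → O_y = 5 − 2.63851 × 0.87462 = 2.692 kN.

T = 2.639 kN, O_x = 1.279 kN, O_y = 2.692 kN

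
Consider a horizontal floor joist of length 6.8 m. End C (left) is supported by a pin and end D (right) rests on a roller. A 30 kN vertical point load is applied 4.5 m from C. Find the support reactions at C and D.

C_x = 0, C_y = 10.15 kN, D_y = 19.85 kN

Moments about C: D_y·6.8 − 30·4.5 = 0 → D_y = 135/6.8 = 19.8529 ≈ 19.85 kN.
ΣF_y = 0: C_y + 19.8529 − 30 = 0 → C_y = 10.15 kN.
ΣF_x = 0: no horizontal applied forces, so C_x = 0.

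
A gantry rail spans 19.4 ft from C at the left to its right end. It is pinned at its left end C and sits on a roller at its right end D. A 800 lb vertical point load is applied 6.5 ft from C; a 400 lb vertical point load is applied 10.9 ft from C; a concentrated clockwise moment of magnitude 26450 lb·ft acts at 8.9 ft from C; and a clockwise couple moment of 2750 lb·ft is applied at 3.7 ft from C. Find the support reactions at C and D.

ΣM about C: D_y·19.4 − 800·6.5 − 400·10.9 − 26450 − 2750 = 0 → D_y = 38760/19.4 = 1997.94 ≈ 1998 lb.
ΣF_y = 0: C_y + 1997.94 − 800 − 400 = 0 → C_y = -797.9 lb.
ΣF_x = 0: no horizontal applied forces, so C_x = 0.

C_x = 0, C_y = -797.9 lb, D_y = 1998 lb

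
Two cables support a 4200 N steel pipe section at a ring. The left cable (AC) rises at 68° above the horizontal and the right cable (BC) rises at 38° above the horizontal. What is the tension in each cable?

T_AC = 3443 N, T_BC = 1637 N

ΣF_x = 0: −T_AC·cos68° + T_BC·cos38° = 0 → T_BC = 0.475383·T_AC.
ΣF_y = 0: T_AC·sin68° + T_BC·sin38° = 4200.
Substitute: T_AC·(0.927184 + 0.475383·0.615661) = 4200 → T_AC = 3443.02 ≈ 3443 N.
Then T_BC = 0.475383 × 3443.02 = 1637 N.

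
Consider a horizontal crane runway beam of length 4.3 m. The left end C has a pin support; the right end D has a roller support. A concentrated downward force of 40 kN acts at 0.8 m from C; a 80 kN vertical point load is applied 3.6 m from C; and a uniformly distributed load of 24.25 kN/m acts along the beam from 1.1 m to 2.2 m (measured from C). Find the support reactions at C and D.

C_x = 0, C_y = 62.02 kN, D_y = 84.65 kN

Resultant of the distributed load: 24.25 × 1.1 = 26.675 kN at 1.65 m from C.
Moments about C: D_y·4.3 − 40·0.8 − 80·3.6 − (24.25·1.1)·1.65 = 0 → D_y = 364.01375/4.3 = 84.6544 ≈ 84.65 kN.
ΣF_y = 0: C_y + 84.6544 − 40 − 80 − 24.25·1.1 = 0 → C_y = 62.02 kN.
ΣF_x = 0: no horizontal applied forces, so C_x = 0.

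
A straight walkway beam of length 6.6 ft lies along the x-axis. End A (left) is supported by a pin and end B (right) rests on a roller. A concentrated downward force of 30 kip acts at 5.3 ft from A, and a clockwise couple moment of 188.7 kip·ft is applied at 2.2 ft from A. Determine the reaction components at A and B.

A_x = 0, A_y = -22.68 kip, B_y = 52.68 kip

Moments about A: B_y·6.6 − 30·5.3 − 188.7 = 0 → B_y = 347.7/6.6 = 52.6818 ≈ 52.68 kip.
ΣF_y = 0: A_y + 52.6818 − 30 = 0 → A_y = -22.68 kip.
ΣF_x = 0: no horizontal applied forces, so A_x = 0.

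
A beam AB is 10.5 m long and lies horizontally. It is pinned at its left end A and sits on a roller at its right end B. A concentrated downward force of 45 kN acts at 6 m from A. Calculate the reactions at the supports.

A_x = 0, A_y = 19.29 kN, B_y = 25.71 kN

ΣM about A: B_y·10.5 − 45·6 = 0 → B_y = 270/10.5 = 25.7143 ≈ 25.71 kN.
ΣF_y = 0: A_y + 25.7143 − 45 = 0 → A_y = 19.29 kN.
ΣF_x = 0: no horizontal applied forces, so A_x = 0.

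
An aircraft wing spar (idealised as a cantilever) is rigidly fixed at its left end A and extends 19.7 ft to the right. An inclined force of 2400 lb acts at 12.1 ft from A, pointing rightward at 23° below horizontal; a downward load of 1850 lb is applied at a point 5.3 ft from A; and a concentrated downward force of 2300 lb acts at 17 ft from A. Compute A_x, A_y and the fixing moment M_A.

A_x = -2209 lb, A_y = 5088 lb, M_A = 60250 lb·ft

ΣF_x = 0: A_x + 2400·cos23° = 0 → A_x = -2209 lb.
ΣF_y = 0: A_y − 2400·sin23° − 1850 − 2300 = 0 → A_y = 5088 lb.
ΣM about A: M_A − 2400·sin23°·12.1 − 1850·5.3 − 2300·17 = 0 → M_A = 60250 lb·ft.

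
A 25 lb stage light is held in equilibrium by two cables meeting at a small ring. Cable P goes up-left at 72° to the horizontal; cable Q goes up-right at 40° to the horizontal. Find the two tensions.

T_P = 20.66 lb, T_Q = 8.332 lb

ΣF_x = 0: −T_P·cos72° + T_Q·cos40° = 0 → T_Q = 0.403393·T_P.
ΣF_y = 0: T_P·sin72° + T_Q·sin40° = 25.
Substitute: T_P·(0.951057 + 0.403393·0.642788) = 25 → T_P = 20.6551 ≈ 20.66 lb.
Then T_Q = 0.403393 × 20.6551 = 8.332 lb.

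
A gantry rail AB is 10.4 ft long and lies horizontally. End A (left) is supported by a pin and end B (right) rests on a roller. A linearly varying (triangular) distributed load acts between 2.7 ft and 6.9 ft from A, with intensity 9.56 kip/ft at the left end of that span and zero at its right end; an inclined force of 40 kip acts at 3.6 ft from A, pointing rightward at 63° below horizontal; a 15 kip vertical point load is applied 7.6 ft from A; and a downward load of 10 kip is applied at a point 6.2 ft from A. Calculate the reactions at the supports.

A_x = -18.16 kip, A_y = 43.54 kip, B_y = 37.17 kip

Resultant of the triangular load: ½ × 9.56 × 4.2 = 20.076 kip, acting at 4.1 ft from A (one-third of the span from the peak).
Taking moments about A: B_y·10.4 − (½·9.56·4.2)·4.1 − 40·sin63°·3.6 − 15·7.6 − 10·6.2 = 0 → B_y = 386.617/10.4 = 37.1747 ≈ 37.17 kip.
ΣF_y = 0: A_y + 37.1747 − ½·9.56·4.2 − 40·sin63° − 15 − 10 = 0 → A_y = 43.54 kip.
ΣF_x = 0: A_x + 40·cos63° = 0 → A_x = -18.16 kip.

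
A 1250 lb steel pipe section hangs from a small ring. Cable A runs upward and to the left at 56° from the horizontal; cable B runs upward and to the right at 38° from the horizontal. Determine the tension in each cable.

T_A = 987.4 lb, T_B = 700.7 lb

ΣF_x = 0: −T_A·cos56° + T_B·cos38° = 0 → T_B = 0.709626·T_A.
ΣF_y = 0: T_A·sin56° + T_B·sin38° = 1250.
Substitute: T_A·(0.829038 + 0.709626·0.615661) = 1250 → T_A = 987.419 ≈ 987.4 lb.
Then T_B = 0.709626 × 987.419 = 700.7 lb.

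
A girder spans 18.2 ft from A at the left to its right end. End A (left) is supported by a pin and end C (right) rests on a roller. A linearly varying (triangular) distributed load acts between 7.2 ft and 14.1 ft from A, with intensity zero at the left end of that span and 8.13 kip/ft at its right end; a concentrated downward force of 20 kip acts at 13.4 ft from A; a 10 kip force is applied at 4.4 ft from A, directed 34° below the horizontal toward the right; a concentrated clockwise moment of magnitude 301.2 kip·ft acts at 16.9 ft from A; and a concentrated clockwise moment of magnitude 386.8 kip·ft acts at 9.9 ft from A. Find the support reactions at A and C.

Resultant of the triangular load: ½ × 8.13 × 6.9 = 28.0485 kip, acting at 11.8 ft from A (one-third of the span from the peak).
Taking moments about A: C_y·18.2 − (½·8.13·6.9)·11.8 − 20·13.4 − 10·sin34°·4.4 − 301.2 − 386.8 = 0 → C_y = 1311.58/18.2 = 72.0648 ≈ 72.06 kip.
ΣF_y = 0: A_y + 72.0648 − ½·8.13·6.9 − 20 − 10·sin34° = 0 → A_y = -18.42 kip.
ΣF_x = 0: A_x + 10·cos34° = 0 → A_x = -8.290 kip.

A_x = -8.290 kip, A_y = -18.42 kip, C_y = 72.06 kip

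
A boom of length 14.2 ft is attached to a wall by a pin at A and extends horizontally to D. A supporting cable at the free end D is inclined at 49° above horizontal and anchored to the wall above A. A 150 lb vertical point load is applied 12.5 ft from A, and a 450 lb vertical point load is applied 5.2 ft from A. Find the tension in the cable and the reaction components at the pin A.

ΣM about A: T·sin49°·14.2 − 150·12.5 − 450·5.2 = 0 → T = 4215/(14.2·0.75471) = 393.305 ≈ 393.3 lb.
ΣF_x = 0: A_x − T·cos49° = 0 → A_x = 393.305 × 0.656059 = 258.0 lb.
ΣF_y = 0: A_y + T·sin49° − 150 − 450 = 0 → A_y = 600 − 393.305 × 0.75471 = 303.2 lb.

T = 393.3 lb, A_x = 258.0 lb, A_y = 303.2 lb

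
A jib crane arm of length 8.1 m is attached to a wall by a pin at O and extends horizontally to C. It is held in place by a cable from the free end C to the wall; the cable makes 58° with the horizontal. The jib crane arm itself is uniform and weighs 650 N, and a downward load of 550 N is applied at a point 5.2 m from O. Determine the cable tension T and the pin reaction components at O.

ΣM about O: T·sin58°·8.1 − 650·4.05 − 550·5.2 = 0 → T = 5492.5/(8.1·0.848048) = 799.585 ≈ 799.6 N.
ΣF_x = 0: O_x − T·cos58° = 0 → O_x = 799.585 × 0.529919 = 423.7 N.
ΣF_y = 0: O_y + T·sin58° − 650 − 550 = 0 → O_y = 1200 − 799.585 × 0.848048 = 521.9 N.

T = 799.6 N, O_x = 423.7 N, O_y = 521.9 N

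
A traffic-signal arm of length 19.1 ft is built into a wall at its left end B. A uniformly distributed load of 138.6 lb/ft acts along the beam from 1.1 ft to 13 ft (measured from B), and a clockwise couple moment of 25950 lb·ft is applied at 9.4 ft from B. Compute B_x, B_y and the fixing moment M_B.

Resultant of the distributed load: 138.6 × 11.9 = 1649.34 lb at 7.05 ft from B.
ΣF_x = 0: B_x = 0.
ΣF_y = 0: B_y − 138.6·11.9 = 0 → B_y = 1649 lb.
ΣM about B: M_B − (138.6·11.9)·7.05 − 25950 = 0 → M_B = 37580 lb·ft.

B_x = 0, B_y = 1649 lb, M_B = 37580 lb·ft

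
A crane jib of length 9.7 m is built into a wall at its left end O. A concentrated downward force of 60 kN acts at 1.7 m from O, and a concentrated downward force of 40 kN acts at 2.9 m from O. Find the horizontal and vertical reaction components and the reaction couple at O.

O_x = 0, O_y = 100.0 kN, M_O = 218.0 kN·m

ΣF_x = 0: O_x = 0.
ΣF_y = 0: O_y − 60 − 40 = 0 → O_y = 100.0 kN.
ΣM about O: M_O − 60·1.7 − 40·2.9 = 0 → M_O = 218.0 kN·m.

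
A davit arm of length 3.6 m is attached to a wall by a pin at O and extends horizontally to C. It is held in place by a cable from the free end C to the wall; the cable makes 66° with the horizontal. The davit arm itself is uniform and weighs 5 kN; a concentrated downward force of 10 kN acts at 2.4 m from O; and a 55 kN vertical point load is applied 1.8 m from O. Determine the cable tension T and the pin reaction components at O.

T = 40.14 kN, O_x = 16.33 kN, O_y = 33.33 kN

ΣM about O: T·sin66°·3.6 − 5·1.8 − 10·2.4 − 55·1.8 = 0 → T = 132/(3.6·0.913545) = 40.1367 ≈ 40.14 kN.
ΣF_x = 0: O_x − T·cos66° = 0 → O_x = 40.1367 × 0.406737 = 16.33 kN.
ΣF_y = 0: O_y + T·sin66° − 5 − 10 − 55 = 0 → O_y = 70 − 40.1367 × 0.913545 = 33.33 kN.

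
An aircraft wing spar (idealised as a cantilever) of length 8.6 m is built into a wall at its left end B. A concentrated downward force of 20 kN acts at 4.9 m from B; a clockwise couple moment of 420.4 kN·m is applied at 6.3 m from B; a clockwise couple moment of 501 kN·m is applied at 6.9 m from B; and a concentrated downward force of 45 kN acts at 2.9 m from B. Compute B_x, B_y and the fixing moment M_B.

B_x = 0, B_y = 65.00 kN, M_B = 1150 kN·m

ΣF_x = 0: B_x = 0.
ΣF_y = 0: B_y − 20 − 45 = 0 → B_y = 65.00 kN.
ΣM about B: M_B − 20·4.9 − 420.4 − 501 − 45·2.9 = 0 → M_B = 1150 kN·m.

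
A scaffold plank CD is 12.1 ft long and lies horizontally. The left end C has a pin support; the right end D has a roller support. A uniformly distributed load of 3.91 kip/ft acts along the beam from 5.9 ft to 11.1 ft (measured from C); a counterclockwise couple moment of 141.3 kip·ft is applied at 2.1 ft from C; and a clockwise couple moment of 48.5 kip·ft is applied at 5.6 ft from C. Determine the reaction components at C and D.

Resultant of the distributed load: 3.91 × 5.2 = 20.332 kip at 8.5 ft from C.
ΣM about C: D_y·12.1 − (3.91·5.2)·8.5 + 141.3 − 48.5 = 0 → D_y = 80.022/12.1 = 6.61339 ≈ 6.613 kip.
ΣF_y = 0: C_y + 6.61339 − 3.91·5.2 = 0 → C_y = 13.72 kip.
ΣF_x = 0: no horizontal applied forces, so C_x = 0.

C_x = 0, C_y = 13.72 kip, D_y = 6.613 kip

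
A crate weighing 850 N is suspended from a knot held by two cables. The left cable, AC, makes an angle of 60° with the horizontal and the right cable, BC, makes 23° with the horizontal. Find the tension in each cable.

ΣF_x = 0: −T_AC·cos60° + T_BC·cos23° = 0 → T_BC = 0.54318·T_AC.
ΣF_y = 0: T_AC·sin60° + T_BC·sin23° = 850.
Substitute: T_AC·(0.866025 + 0.54318·0.390731) = 850 → T_AC = 788.305 ≈ 788.3 N.
Then T_BC = 0.54318 × 788.305 = 428.2 N.

T_AC = 788.3 N, T_BC = 428.2 N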